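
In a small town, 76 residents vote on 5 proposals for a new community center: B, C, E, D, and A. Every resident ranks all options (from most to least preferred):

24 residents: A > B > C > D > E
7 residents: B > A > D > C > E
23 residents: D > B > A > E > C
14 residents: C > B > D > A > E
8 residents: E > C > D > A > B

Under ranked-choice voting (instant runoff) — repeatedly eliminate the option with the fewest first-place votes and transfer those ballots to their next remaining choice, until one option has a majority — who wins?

D

Round 1: B 7, C 14, E 8, D 23, A 24. Eliminate B.
Round 2: C 14, E 8, D 23, A 31. Eliminate E.
Round 3: C 22, D 23, A 31. Eliminate C.
Round 4: D 45, A 31. D has a majority.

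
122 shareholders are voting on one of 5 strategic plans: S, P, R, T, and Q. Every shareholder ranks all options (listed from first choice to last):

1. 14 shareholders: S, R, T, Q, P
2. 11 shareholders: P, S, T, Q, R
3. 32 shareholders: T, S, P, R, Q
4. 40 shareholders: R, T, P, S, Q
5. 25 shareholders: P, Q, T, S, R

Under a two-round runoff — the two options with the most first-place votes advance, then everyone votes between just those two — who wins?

Round 1 first-place votes: S 14, P 36, R 40, T 32, Q 0.
R and P advance.
Runoff: R is preferred to P by 54 voters; P by 68.
P wins the runoff.

P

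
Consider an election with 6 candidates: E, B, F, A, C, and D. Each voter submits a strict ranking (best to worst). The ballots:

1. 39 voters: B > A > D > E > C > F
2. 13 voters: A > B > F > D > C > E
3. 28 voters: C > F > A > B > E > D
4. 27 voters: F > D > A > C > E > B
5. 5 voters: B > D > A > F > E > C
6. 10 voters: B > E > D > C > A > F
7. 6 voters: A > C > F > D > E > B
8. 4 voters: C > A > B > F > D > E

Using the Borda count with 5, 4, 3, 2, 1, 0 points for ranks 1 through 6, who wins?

A

E: 39·2 + 13·0 + 28·1 + 27·1 + 5·1 + 10·4 + 6·1 + 4·0 = 184
B: 39·5 + 13·4 + 28·2 + 27·0 + 5·5 + 10·5 + 6·0 + 4·3 = 390
F: 39·0 + 13·3 + 28·4 + 27·5 + 5·2 + 10·0 + 6·3 + 4·2 = 322
A: 39·4 + 13·5 + 28·3 + 27·3 + 5·3 + 10·1 + 6·5 + 4·4 = 457
C: 39·1 + 13·1 + 28·5 + 27·2 + 5·0 + 10·2 + 6·4 + 4·5 = 310
D: 39·3 + 13·2 + 28·0 + 27·4 + 5·4 + 10·3 + 6·2 + 4·1 = 317
A has the highest Borda score (457).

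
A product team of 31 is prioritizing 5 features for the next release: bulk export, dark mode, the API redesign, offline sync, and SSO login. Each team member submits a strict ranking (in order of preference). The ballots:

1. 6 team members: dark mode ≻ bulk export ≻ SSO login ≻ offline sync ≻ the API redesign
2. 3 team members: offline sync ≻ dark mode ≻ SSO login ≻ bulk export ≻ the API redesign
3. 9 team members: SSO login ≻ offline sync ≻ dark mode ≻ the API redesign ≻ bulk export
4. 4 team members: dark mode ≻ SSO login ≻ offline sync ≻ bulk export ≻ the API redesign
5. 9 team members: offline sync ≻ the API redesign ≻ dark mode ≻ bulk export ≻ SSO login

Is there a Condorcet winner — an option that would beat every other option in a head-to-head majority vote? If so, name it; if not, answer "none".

Checking pairwise contests:
dark mode beats bulk export 31–0.
offline sync beats dark mode 21–10.
dark mode beats the API redesign 22–9.
SSO login beats offline sync 19–12.
dark mode beats SSO login 22–9.
Every option loses at least one head-to-head, so there is no Condorcet winner.

none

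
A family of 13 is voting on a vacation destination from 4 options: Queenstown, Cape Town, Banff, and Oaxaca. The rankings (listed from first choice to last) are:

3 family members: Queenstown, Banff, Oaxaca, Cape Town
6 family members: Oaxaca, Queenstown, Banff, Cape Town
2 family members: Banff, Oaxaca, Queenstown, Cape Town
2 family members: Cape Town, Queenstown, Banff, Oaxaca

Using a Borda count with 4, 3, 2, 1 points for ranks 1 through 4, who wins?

Queenstown

Queenstown: 3·4 + 6·3 + 2·2 + 2·3 = 40
Cape Town: 3·1 + 6·1 + 2·1 + 2·4 = 19
Banff: 3·3 + 6·2 + 2·4 + 2·2 = 33
Oaxaca: 3·2 + 6·4 + 2·3 + 2·1 = 38
Queenstown has the highest Borda score (40).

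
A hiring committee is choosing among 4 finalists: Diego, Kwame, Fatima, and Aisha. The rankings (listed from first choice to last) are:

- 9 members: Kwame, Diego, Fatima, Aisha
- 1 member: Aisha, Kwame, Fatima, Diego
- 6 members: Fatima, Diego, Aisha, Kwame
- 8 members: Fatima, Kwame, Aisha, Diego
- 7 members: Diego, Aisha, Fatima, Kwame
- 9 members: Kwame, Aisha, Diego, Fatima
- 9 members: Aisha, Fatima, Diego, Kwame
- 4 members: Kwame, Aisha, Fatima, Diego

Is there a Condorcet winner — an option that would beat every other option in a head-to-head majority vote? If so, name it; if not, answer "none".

Checking pairwise contests:
Kwame beats Diego 31–22.
Fatima beats Kwame 30–23.
Aisha beats Fatima 30–23.
Kwame beats Aisha 30–23.
Every option loses at least one head-to-head, so there is no Condorcet winner.

none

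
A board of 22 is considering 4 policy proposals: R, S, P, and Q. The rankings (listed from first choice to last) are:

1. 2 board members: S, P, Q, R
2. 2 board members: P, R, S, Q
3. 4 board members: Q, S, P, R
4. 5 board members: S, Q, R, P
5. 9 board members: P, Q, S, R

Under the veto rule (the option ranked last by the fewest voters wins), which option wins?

S

Last-place votes: R 15, S 0, P 5, Q 2.
S is ranked last by the fewest voters, so S wins.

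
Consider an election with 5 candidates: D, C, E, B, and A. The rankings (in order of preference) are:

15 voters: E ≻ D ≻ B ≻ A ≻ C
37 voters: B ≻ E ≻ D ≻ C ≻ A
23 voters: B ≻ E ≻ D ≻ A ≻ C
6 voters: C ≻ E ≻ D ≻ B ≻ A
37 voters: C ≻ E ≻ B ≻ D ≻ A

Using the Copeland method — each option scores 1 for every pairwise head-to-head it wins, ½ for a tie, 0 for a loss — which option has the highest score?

D: beats C and A; loses to E and B → score 2.
C: beats A; loses to D, E, and B → score 1.
E: beats D, C, and A; loses to B → score 3.
B: beats D, C, E, and A → score 4.
A: loses to D, C, E, and B → score 0.
B has the best pairwise record.

B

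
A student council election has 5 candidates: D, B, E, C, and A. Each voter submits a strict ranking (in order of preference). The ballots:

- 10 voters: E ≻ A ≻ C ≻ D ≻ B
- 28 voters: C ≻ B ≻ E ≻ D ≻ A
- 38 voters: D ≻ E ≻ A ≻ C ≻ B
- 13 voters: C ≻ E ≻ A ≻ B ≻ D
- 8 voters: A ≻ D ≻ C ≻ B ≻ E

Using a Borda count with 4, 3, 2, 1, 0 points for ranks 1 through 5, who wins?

E

D: 10·1 + 28·1 + 38·4 + 13·0 + 8·3 = 214
B: 10·0 + 28·3 + 38·0 + 13·1 + 8·1 = 105
E: 10·4 + 28·2 + 38·3 + 13·3 + 8·0 = 249
C: 10·2 + 28·4 + 38·1 + 13·4 + 8·2 = 238
A: 10·3 + 28·0 + 38·2 + 13·2 + 8·4 = 164
E has the highest Borda score (249).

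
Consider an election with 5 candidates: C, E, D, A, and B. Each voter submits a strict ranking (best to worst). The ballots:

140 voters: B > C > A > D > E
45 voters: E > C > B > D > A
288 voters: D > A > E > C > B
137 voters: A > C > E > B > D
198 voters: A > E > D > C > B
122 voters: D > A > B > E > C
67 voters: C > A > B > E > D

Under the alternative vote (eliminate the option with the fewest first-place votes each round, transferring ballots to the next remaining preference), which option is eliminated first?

E

Round 1: C 67, E 45, D 410, A 335, B 140. Eliminate E.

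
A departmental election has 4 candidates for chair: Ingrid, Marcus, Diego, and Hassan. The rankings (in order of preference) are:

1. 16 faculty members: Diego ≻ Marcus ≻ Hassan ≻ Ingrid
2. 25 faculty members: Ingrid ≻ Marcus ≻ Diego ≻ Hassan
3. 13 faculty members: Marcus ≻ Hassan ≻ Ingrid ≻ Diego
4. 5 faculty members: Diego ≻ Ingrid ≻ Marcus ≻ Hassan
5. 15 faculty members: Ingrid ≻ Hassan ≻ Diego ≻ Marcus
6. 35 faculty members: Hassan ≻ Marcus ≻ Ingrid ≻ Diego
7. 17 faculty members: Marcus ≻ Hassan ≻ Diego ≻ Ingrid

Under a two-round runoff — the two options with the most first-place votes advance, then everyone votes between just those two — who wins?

Hassan

Round 1 first-place votes: Ingrid 40, Marcus 30, Diego 21, Hassan 35.
Ingrid and Hassan advance.
Runoff: Ingrid is preferred to Hassan by 45 voters; Hassan by 81.
Hassan wins the runoff.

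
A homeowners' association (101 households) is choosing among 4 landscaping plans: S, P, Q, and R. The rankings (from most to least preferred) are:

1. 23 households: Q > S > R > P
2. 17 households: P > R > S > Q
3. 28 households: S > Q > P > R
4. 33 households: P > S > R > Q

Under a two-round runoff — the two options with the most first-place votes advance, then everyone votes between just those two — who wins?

S

Round 1 first-place votes: S 28, P 50, Q 23, R 0.
P and S advance.
Runoff: P is preferred to S by 50 voters; S by 51.
S wins the runoff.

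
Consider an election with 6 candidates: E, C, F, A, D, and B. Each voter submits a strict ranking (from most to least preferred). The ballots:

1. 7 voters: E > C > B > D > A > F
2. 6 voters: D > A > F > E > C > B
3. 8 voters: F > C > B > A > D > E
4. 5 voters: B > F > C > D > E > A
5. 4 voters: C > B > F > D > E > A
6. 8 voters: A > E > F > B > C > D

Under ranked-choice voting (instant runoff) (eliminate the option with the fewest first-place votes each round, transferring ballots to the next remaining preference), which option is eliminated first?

C

Round 1: E 7, C 4, F 8, A 8, D 6, B 5. Eliminate C.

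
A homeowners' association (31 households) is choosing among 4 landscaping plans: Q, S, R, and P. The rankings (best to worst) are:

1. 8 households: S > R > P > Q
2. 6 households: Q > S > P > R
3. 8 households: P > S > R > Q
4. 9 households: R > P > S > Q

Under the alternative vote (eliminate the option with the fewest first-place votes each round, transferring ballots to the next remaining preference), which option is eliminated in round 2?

P

Round 1: Q 6, S 8, R 9, P 8. Eliminate Q.
Round 2: S 14, R 9, P 8. Eliminate P.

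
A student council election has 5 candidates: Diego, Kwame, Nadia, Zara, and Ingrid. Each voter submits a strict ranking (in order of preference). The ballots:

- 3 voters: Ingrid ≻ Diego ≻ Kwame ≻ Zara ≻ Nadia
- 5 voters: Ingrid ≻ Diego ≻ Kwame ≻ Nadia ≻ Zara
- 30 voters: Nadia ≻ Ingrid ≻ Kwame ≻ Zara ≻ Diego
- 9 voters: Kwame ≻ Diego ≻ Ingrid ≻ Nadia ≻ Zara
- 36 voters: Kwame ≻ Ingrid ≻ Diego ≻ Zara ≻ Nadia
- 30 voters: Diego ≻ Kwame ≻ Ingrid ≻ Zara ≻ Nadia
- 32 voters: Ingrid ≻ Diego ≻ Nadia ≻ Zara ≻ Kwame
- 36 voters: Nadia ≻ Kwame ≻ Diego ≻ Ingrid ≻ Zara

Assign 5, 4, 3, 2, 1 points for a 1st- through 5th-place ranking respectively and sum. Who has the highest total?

Ingrid

Diego: 3·4 + 5·4 + 30·1 + 9·4 + 36·3 + 30·5 + 32·4 + 36·3 = 592
Kwame: 3·3 + 5·3 + 30·3 + 9·5 + 36·5 + 30·4 + 32·1 + 36·4 = 635
Nadia: 3·1 + 5·2 + 30·5 + 9·2 + 36·1 + 30·1 + 32·3 + 36·5 = 523
Zara: 3·2 + 5·1 + 30·2 + 9·1 + 36·2 + 30·2 + 32·2 + 36·1 = 312
Ingrid: 3·5 + 5·5 + 30·4 + 9·3 + 36·4 + 30·3 + 32·5 + 36·2 = 653
Ingrid has the highest Borda score (653).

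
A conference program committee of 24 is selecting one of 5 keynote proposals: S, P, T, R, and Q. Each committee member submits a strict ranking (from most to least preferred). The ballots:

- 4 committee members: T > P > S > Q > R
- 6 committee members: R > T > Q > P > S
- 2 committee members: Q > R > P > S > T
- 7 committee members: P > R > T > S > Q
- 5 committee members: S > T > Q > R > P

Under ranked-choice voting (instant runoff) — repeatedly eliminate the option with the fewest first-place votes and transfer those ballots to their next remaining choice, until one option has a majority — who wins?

Round 1: S 5, P 7, T 4, R 6, Q 2. Eliminate Q.
Round 2: S 5, P 7, T 4, R 8. Eliminate T.
Round 3: S 5, P 11, R 8. Eliminate S.
Round 4: P 11, R 13. R has a majority.

R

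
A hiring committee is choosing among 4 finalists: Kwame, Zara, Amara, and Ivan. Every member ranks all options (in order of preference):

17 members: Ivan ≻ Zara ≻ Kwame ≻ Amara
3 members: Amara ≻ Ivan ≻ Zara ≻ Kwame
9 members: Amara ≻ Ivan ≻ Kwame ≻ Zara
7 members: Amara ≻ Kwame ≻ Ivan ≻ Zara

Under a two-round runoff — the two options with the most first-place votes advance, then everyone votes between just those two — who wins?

Amara

Round 1 first-place votes: Kwame 0, Zara 0, Amara 19, Ivan 17.
Amara and Ivan advance.
Runoff: Amara is preferred to Ivan by 19 voters; Ivan by 17.
Amara wins the runoff.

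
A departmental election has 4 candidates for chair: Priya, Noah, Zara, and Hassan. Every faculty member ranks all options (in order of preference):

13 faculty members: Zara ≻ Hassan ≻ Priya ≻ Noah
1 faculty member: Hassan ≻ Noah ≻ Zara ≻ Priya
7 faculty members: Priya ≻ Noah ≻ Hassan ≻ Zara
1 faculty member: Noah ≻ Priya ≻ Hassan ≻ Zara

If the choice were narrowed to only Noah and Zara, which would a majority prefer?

Voters preferring Noah to Zara: 9; preferring Zara to Noah: 13.
Zara wins the head-to-head.

Zara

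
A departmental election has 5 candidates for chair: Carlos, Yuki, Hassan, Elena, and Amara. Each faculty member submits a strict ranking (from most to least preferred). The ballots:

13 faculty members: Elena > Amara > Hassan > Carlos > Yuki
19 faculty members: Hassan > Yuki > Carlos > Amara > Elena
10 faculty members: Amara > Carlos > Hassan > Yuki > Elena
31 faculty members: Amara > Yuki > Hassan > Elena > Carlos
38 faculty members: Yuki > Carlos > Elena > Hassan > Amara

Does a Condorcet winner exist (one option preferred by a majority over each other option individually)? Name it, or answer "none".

Yuki

Yuki vs Carlos: 88–23 for Yuki.
Yuki vs Hassan: 69–42 for Yuki.
Yuki vs Elena: 98–13 for Yuki.
Yuki vs Amara: 57–54 for Yuki.
Yuki beats every other option head-to-head.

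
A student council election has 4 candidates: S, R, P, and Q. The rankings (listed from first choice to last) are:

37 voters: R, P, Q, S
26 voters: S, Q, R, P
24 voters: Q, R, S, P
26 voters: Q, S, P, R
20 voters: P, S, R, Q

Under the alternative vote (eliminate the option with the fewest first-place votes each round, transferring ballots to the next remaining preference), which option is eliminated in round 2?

R

Round 1: S 26, R 37, P 20, Q 50. Eliminate P.
Round 2: S 46, R 37, Q 50. Eliminate R.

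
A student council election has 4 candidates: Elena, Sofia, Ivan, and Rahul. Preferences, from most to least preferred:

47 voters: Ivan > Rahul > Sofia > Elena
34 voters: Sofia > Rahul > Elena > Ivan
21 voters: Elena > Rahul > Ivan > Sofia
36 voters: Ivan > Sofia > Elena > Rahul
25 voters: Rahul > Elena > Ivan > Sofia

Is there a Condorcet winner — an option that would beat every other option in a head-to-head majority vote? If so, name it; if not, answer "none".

Ivan vs Elena: 83–80 for Ivan.
Ivan vs Sofia: 129–34 for Ivan.
Ivan vs Rahul: 83–80 for Ivan.
Ivan beats every other option head-to-head.

Ivan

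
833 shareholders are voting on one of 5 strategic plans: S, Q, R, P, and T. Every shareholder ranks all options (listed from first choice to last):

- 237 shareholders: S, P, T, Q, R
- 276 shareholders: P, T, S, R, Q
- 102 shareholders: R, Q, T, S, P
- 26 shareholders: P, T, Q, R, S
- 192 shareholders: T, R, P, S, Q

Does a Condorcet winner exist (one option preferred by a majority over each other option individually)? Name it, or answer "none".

P vs S: 494–339 for P.
P vs Q: 731–102 for P.
P vs R: 539–294 for P.
P vs T: 539–294 for P.
P beats every other option head-to-head.

P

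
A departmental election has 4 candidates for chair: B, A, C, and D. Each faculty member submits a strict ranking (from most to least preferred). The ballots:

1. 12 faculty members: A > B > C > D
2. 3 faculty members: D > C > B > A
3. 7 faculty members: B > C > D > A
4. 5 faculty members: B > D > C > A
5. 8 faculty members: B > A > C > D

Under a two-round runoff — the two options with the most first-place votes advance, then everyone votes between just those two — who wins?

Round 1 first-place votes: B 20, A 12, C 0, D 3.
B and A advance.
Runoff: B is preferred to A by 23 voters; A by 12.
B wins the runoff.

B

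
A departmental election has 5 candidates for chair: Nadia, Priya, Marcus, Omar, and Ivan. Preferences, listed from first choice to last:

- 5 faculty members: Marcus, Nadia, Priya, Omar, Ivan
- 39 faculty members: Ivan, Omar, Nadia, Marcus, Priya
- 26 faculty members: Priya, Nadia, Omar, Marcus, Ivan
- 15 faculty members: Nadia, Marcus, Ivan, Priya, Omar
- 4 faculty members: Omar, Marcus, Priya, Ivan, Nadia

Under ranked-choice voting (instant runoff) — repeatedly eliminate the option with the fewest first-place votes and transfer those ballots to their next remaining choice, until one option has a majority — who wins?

Ivan

Round 1: Nadia 15, Priya 26, Marcus 5, Omar 4, Ivan 39. Eliminate Omar.
Round 2: Nadia 15, Priya 26, Marcus 9, Ivan 39. Eliminate Marcus.
Round 3: Nadia 20, Priya 30, Ivan 39. Eliminate Nadia.
Round 4: Priya 35, Ivan 54. Ivan has a majority.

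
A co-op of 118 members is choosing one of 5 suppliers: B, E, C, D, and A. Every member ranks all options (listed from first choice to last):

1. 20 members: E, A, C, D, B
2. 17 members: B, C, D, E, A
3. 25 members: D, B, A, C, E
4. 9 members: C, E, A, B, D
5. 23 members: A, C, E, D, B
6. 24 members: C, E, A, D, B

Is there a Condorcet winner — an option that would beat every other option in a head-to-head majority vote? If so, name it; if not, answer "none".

none

Checking pairwise contests:
E beats B 76–42.
C beats E 98–20.
A beats C 68–50.
E beats D 76–42.
E beats A 70–48.
Every option loses at least one head-to-head, so there is no Condorcet winner.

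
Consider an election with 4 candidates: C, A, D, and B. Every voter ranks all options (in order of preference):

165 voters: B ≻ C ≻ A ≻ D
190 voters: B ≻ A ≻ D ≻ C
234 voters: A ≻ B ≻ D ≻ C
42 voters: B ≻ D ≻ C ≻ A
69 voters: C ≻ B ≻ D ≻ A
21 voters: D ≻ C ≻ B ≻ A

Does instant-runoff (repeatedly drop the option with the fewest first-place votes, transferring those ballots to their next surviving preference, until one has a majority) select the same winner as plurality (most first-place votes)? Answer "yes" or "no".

yes

Instant-runoff — R1 C 69, A 234, D 21, B 397 (B winner). Winner: B.
Plurality — first-place votes: C 69, A 234, D 21, B 397. Winner: B.
The two methods agree.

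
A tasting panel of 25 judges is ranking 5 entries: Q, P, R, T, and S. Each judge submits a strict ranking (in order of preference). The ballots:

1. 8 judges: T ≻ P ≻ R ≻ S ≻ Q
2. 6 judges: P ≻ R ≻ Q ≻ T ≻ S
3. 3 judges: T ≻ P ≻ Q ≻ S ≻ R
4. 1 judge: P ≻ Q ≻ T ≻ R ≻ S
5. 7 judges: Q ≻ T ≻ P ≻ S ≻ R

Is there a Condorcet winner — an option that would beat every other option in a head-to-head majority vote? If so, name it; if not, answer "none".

none

Checking pairwise contests:
P beats Q 18–7.
T beats P 18–7.
P beats R 25–0.
Q beats T 14–11.
Q beats S 17–8.
Every option loses at least one head-to-head, so there is no Condorcet winner.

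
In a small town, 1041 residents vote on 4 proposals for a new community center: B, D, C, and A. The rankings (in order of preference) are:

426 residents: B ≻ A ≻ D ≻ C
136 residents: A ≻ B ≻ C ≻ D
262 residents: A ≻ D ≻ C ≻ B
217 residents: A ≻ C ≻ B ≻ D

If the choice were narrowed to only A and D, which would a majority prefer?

Voters preferring A to D: 1041; preferring D to A: 0.
A wins the head-to-head.

A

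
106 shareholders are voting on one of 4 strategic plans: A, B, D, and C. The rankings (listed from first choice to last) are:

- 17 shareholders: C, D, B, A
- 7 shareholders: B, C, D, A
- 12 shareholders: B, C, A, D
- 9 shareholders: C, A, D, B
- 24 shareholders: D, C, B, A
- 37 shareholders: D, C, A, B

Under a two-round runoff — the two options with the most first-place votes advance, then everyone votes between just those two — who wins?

D

Round 1 first-place votes: A 0, B 19, D 61, C 26.
D and C advance.
Runoff: D is preferred to C by 61 voters; C by 45.
D wins the runoff.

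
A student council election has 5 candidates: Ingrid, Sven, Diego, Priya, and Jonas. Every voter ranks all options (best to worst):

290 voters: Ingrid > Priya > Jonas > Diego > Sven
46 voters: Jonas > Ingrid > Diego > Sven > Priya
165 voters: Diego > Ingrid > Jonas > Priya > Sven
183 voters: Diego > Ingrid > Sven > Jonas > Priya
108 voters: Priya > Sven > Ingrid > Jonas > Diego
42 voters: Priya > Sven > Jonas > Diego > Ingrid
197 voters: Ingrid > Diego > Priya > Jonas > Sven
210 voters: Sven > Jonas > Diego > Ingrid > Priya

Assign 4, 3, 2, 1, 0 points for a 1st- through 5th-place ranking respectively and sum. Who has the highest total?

Ingrid

Ingrid: 290·4 + 46·3 + 165·3 + 183·3 + 108·2 + 42·0 + 197·4 + 210·1 = 3556
Sven: 290·0 + 46·1 + 165·0 + 183·2 + 108·3 + 42·3 + 197·0 + 210·4 = 1702
Diego: 290·1 + 46·2 + 165·4 + 183·4 + 108·0 + 42·1 + 197·3 + 210·2 = 2827
Priya: 290·3 + 46·0 + 165·1 + 183·0 + 108·4 + 42·4 + 197·2 + 210·0 = 2029
Jonas: 290·2 + 46·4 + 165·2 + 183·1 + 108·1 + 42·2 + 197·1 + 210·3 = 2296
Ingrid has the highest Borda score (3556).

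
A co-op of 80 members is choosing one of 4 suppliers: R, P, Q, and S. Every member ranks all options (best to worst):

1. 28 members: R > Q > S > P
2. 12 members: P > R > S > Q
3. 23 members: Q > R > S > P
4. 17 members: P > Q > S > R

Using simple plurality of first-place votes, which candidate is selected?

P

First-place votes: R 28, P 29, Q 23, S 0.
P has the most first-place votes.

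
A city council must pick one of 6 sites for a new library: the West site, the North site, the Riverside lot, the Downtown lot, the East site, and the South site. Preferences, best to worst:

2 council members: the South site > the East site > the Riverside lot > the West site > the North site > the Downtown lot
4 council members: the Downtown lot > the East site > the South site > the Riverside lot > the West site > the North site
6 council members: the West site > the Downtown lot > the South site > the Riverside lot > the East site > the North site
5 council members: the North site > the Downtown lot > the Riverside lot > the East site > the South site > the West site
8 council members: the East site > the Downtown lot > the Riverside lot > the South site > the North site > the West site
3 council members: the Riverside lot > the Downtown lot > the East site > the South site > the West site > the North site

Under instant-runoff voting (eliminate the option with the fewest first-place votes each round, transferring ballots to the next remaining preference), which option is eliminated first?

the South site

Round 1: the West site 6, the North site 5, the Riverside lot 3, the Downtown lot 4, the East site 8, the South site 2. Eliminate the South site.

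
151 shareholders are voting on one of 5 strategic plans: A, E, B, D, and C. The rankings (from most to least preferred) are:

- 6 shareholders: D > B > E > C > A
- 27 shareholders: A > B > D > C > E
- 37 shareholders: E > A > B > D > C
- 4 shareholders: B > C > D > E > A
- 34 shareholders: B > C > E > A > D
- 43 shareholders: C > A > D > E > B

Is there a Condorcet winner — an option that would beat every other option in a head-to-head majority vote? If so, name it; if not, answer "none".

none

Checking pairwise contests:
E beats A 81–70.
D beats E 80–71.
A beats B 107–44.
A beats D 141–10.
B beats C 108–43.
Every option loses at least one head-to-head, so there is no Condorcet winner.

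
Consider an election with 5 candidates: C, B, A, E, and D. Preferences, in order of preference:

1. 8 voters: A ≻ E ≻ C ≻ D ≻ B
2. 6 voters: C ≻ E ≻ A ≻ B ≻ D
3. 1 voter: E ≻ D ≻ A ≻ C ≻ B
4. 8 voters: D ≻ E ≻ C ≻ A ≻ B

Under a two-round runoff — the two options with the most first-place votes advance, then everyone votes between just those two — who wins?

Round 1 first-place votes: C 6, B 0, A 8, E 1, D 8.
A and D advance.
Runoff: A is preferred to D by 14 voters; D by 9.
A wins the runoff.

A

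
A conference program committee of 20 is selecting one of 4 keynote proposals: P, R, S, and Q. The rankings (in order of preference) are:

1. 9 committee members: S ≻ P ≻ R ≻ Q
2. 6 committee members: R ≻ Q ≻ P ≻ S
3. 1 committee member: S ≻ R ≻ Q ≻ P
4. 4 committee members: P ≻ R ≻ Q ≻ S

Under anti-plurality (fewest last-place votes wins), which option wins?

Last-place votes: P 1, R 0, S 10, Q 9.
R is ranked last by the fewest voters, so R wins.

R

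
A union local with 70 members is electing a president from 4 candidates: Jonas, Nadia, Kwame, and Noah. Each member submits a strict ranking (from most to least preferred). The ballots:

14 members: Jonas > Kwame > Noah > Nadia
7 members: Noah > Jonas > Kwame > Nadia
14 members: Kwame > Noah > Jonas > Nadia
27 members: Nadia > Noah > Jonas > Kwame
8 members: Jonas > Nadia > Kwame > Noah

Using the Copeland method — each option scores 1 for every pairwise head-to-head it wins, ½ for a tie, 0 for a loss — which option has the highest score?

Jonas: beats Nadia and Kwame; loses to Noah → score 2.
Nadia: ties Kwame and Noah; loses to Jonas → score 1.
Kwame: beats Noah; ties Nadia; loses to Jonas → score 1.5.
Noah: beats Jonas; ties Nadia; loses to Kwame → score 1.5.
Jonas has the best pairwise record.

Jonas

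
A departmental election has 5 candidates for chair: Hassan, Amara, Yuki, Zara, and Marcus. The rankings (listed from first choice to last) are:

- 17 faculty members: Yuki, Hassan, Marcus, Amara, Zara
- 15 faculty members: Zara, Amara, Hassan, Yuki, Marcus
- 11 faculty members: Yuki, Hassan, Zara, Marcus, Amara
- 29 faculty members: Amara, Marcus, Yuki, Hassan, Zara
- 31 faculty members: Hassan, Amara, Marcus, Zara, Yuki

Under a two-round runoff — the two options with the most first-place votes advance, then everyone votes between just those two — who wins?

Hassan

Round 1 first-place votes: Hassan 31, Amara 29, Yuki 28, Zara 15, Marcus 0.
Hassan and Amara advance.
Runoff: Hassan is preferred to Amara by 59 voters; Amara by 44.
Hassan wins the runoff.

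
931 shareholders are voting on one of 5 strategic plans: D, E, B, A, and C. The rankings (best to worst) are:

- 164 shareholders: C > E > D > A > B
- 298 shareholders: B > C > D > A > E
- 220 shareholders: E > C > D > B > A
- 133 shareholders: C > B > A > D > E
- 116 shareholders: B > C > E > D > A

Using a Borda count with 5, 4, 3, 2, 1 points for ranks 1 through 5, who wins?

C

D: 164·3 + 298·3 + 220·3 + 133·2 + 116·2 = 2544
E: 164·4 + 298·1 + 220·5 + 133·1 + 116·3 = 2535
B: 164·1 + 298·5 + 220·2 + 133·4 + 116·5 = 3206
A: 164·2 + 298·2 + 220·1 + 133·3 + 116·1 = 1659
C: 164·5 + 298·4 + 220·4 + 133·5 + 116·4 = 4021
C has the highest Borda score (4021).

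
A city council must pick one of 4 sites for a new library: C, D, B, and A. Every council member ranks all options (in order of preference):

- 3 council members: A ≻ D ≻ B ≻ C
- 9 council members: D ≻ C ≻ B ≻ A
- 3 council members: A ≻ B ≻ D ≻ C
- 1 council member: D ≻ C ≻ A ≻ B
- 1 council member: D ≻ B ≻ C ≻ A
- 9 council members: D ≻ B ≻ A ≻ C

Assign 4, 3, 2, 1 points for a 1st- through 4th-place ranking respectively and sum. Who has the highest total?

D

C: 3·1 + 9·3 + 3·1 + 1·3 + 1·2 + 9·1 = 47
D: 3·3 + 9·4 + 3·2 + 1·4 + 1·4 + 9·4 = 95
B: 3·2 + 9·2 + 3·3 + 1·1 + 1·3 + 9·3 = 64
A: 3·4 + 9·1 + 3·4 + 1·2 + 1·1 + 9·2 = 54
D has the highest Borda score (95).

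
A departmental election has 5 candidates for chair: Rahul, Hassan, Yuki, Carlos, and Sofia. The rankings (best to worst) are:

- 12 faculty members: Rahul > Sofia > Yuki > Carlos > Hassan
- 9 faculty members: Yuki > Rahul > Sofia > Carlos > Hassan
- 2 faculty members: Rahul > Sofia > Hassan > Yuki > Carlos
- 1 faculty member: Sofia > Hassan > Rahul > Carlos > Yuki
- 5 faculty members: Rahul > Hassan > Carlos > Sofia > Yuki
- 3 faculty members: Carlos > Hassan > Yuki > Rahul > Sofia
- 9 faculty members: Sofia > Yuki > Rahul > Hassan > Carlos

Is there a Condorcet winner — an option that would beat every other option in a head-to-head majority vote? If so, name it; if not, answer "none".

Checking pairwise contests:
Yuki beats Rahul 21–20.
Rahul beats Hassan 37–4.
Sofia beats Yuki 29–12.
Rahul beats Carlos 38–3.
Rahul beats Sofia 31–10.
Every option loses at least one head-to-head, so there is no Condorcet winner.

none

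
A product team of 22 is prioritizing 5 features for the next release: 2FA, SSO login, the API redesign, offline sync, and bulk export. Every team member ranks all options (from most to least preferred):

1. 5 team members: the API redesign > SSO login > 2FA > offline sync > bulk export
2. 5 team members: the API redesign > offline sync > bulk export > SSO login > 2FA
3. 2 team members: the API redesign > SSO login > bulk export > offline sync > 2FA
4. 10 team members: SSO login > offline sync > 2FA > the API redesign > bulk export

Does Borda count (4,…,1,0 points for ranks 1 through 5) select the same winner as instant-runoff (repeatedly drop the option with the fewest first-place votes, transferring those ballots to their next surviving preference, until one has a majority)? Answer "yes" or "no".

Borda — scores: 2FA 30, SSO login 66, the API redesign 58, offline sync 52, bulk export 14. Winner: SSO login.
Instant-runoff — R1 2FA 0, SSO login 10, the API redesign 12, offline sync 0, bulk export 0 (the API redesign winner). Winner: the API redesign.
The two methods disagree.

no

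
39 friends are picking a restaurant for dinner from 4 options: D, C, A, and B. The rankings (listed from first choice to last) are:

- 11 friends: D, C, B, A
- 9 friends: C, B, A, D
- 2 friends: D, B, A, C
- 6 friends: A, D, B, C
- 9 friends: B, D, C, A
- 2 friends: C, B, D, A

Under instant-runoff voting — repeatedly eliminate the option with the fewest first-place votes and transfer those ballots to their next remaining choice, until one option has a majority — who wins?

Round 1: D 13, C 11, A 6, B 9. Eliminate A.
Round 2: D 19, C 11, B 9. Eliminate B.
Round 3: D 28, C 11. D has a majority.

D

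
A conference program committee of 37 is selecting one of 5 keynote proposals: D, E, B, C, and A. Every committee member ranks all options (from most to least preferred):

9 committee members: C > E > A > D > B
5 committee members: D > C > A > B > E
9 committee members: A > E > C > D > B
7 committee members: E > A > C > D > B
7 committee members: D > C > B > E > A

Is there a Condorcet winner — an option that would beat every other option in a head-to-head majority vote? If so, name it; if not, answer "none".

C vs D: 25–12 for C.
C vs E: 21–16 for C.
C vs B: 37–0 for C.
C vs A: 21–16 for C.
C beats every other option head-to-head.

C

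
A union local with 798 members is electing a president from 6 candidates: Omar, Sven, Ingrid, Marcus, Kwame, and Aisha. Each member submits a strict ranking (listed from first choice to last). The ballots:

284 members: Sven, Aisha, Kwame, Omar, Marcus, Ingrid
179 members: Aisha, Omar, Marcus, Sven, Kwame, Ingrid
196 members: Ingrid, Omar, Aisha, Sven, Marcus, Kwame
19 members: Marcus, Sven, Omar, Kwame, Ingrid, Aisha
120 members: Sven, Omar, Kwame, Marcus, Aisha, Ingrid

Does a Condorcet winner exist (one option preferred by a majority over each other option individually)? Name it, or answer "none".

Sven vs Omar: 423–375 for Sven.
Sven vs Ingrid: 602–196 for Sven.
Sven vs Marcus: 600–198 for Sven.
Sven vs Kwame: 798–0 for Sven.
Sven vs Aisha: 423–375 for Sven.
Sven beats every other option head-to-head.

Sven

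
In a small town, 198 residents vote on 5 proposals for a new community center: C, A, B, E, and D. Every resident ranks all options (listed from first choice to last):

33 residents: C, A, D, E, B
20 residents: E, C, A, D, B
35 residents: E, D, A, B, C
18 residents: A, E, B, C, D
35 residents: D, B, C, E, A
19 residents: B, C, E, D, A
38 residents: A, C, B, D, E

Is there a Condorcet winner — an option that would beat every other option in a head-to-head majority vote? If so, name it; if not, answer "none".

Checking pairwise contests:
B beats C 107–91.
C beats A 107–91.
A beats B 144–54.
C beats E 125–73.
C beats D 128–70.
Every option loses at least one head-to-head, so there is no Condorcet winner.

none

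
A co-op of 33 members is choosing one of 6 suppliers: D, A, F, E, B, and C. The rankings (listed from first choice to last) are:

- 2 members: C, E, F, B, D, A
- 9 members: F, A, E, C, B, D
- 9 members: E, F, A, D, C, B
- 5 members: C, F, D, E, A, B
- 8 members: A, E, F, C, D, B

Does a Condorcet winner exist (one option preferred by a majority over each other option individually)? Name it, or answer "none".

none

Checking pairwise contests:
A beats D 26–7.
F beats A 25–8.
E beats F 19–14.
A beats E 17–16.
D beats B 22–11.
A beats C 26–7.
Every option loses at least one head-to-head, so there is no Condorcet winner.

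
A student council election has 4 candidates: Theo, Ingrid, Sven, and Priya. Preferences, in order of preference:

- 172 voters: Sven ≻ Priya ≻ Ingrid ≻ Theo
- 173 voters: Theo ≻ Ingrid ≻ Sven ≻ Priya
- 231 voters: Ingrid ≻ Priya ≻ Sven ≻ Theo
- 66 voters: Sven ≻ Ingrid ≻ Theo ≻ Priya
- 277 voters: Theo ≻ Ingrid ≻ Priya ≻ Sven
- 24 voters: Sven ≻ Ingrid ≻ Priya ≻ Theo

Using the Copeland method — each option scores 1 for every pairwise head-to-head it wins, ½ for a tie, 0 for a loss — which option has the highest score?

Ingrid

Theo: beats Priya; loses to Ingrid and Sven → score 1.
Ingrid: beats Theo, Sven, and Priya → score 3.
Sven: beats Theo; loses to Ingrid and Priya → score 1.
Priya: beats Sven; loses to Theo and Ingrid → score 1.
Ingrid has the best pairwise record.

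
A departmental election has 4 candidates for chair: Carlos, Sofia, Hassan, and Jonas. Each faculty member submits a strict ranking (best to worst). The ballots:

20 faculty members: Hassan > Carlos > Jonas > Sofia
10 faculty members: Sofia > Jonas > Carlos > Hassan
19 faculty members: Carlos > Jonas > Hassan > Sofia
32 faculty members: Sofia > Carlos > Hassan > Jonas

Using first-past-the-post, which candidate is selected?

First-place votes: Carlos 19, Sofia 42, Hassan 20, Jonas 0.
Sofia has the most first-place votes.

Sofia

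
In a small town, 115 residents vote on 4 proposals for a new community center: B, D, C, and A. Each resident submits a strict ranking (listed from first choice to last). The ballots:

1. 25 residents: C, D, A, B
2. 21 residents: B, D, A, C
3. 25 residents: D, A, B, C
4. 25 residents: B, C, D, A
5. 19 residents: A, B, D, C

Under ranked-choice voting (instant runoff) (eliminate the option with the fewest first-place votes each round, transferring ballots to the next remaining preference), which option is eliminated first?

Round 1: B 46, D 25, C 25, A 19. Eliminate A.

A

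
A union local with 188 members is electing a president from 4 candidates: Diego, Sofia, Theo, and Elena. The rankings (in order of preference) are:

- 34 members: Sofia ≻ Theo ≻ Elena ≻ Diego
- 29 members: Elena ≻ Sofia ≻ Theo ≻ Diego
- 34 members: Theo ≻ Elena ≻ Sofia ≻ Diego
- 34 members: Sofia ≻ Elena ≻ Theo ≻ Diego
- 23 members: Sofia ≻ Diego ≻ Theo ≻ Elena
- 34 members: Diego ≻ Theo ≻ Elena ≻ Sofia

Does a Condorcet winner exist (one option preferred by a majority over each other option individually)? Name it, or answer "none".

Checking pairwise contests:
Sofia beats Diego 154–34.
Elena beats Sofia 97–91.
Sofia beats Theo 120–68.
Theo beats Elena 125–63.
Every option loses at least one head-to-head, so there is no Condorcet winner.

none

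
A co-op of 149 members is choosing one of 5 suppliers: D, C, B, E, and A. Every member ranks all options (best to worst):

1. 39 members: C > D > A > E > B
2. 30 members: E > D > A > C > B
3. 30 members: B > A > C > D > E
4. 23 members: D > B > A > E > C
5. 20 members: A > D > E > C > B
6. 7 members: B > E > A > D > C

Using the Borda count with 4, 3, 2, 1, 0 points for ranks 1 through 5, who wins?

D: 39·3 + 30·3 + 30·1 + 23·4 + 20·3 + 7·1 = 396
C: 39·4 + 30·1 + 30·2 + 23·0 + 20·1 + 7·0 = 266
B: 39·0 + 30·0 + 30·4 + 23·3 + 20·0 + 7·4 = 217
E: 39·1 + 30·4 + 30·0 + 23·1 + 20·2 + 7·3 = 243
A: 39·2 + 30·2 + 30·3 + 23·2 + 20·4 + 7·2 = 368
D has the highest Borda score (396).

D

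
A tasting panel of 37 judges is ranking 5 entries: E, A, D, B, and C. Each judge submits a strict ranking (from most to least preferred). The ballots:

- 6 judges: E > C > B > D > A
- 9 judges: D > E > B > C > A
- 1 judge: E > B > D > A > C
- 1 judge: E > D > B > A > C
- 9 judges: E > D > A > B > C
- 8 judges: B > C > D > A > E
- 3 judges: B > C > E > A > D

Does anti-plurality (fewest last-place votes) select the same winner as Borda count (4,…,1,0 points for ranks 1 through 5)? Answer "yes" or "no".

no

Anti-plurality — last-place votes: E 8, A 15, D 3, B 0, C 11. Winner: B.
Borda — scores: E 101, A 31, D 90, B 88, C 60. Winner: E.
The two methods disagree.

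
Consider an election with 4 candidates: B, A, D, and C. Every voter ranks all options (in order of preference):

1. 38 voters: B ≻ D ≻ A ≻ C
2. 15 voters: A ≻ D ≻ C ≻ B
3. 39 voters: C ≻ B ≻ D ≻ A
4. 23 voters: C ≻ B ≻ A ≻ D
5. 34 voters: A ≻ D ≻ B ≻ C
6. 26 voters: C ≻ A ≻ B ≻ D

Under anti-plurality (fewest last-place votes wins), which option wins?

Last-place votes: B 15, A 39, D 49, C 72.
B is ranked last by the fewest voters, so B wins.

B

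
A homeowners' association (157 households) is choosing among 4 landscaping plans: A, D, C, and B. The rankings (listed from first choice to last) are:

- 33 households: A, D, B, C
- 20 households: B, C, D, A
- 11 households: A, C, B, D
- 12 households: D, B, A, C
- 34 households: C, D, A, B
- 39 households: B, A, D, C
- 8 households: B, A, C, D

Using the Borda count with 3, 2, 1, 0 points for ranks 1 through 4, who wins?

A

A: 33·3 + 20·0 + 11·3 + 12·1 + 34·1 + 39·2 + 8·2 = 272
D: 33·2 + 20·1 + 11·0 + 12·3 + 34·2 + 39·1 + 8·0 = 229
C: 33·0 + 20·2 + 11·2 + 12·0 + 34·3 + 39·0 + 8·1 = 172
B: 33·1 + 20·3 + 11·1 + 12·2 + 34·0 + 39·3 + 8·3 = 269
A has the highest Borda score (272).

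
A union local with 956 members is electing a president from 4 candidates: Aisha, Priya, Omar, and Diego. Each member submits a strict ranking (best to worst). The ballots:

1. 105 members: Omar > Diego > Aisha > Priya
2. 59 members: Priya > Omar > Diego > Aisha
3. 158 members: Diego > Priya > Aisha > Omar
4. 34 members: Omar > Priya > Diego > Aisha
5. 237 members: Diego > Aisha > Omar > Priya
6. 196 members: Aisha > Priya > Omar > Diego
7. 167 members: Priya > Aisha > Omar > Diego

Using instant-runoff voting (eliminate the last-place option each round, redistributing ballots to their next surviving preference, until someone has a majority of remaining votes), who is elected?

Round 1: Aisha 196, Priya 226, Omar 139, Diego 395. Eliminate Omar.
Round 2: Aisha 196, Priya 260, Diego 500. Diego has a majority.

Diego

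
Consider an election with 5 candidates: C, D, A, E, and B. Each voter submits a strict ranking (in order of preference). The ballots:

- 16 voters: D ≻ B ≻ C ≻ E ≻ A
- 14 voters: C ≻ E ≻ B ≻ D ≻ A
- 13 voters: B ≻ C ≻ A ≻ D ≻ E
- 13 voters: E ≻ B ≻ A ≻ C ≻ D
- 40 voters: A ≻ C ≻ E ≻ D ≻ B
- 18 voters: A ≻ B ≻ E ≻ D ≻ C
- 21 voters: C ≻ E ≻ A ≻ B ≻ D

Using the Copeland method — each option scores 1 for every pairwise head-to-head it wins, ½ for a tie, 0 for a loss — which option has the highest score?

A

C: beats D, E, and B; loses to A → score 3.
D: loses to C, A, E, and B → score 0.
A: beats C, D, E, and B → score 4.
E: beats D and B; loses to C and A → score 2.
B: beats D; loses to C, A, and E → score 1.
A has the best pairwise record.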